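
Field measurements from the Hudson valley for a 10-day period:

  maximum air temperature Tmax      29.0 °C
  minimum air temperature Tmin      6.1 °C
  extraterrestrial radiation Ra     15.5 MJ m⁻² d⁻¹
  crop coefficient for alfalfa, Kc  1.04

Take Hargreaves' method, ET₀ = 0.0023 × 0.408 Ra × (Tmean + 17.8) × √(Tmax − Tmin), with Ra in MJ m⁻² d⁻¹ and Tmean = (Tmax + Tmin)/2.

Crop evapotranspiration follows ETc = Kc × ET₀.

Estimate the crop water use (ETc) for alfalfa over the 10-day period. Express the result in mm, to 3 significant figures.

25.6 mm

Tmean = (29.0 + 6.1)/2 = 17.55 °C
0.408 Ra = 0.408 × 15.5 = 6.3240 mm/d equivalent
ET₀ = 0.0023 × 6.3240 × (17.55 + 17.8) × √22.9 = 0.0023 × 6.3240 × 35.35 × 4.7854 = 2.4605 mm/d
ETc = Kc × ET₀ = 1.04 × 2.4605 = 2.5589 mm/d
Over 10 days: 2.5589 × 10 = 25.589 mm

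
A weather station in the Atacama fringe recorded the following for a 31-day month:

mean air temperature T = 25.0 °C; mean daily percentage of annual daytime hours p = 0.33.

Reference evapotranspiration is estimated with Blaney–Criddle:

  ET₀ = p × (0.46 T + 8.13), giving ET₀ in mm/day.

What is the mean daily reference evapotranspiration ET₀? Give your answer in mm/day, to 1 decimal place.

ET₀ = 0.33 × (0.46 × 25.0 + 8.13) = 0.33 × 19.630 = 6.4779 mm/d

6.5 mm/day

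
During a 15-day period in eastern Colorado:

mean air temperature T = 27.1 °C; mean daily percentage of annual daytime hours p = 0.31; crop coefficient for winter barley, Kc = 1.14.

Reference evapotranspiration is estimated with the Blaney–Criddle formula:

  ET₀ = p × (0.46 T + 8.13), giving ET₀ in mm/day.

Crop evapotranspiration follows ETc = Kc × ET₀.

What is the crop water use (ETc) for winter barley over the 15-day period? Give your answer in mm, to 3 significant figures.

109 mm

ET₀ = 0.31 × (0.46 × 27.1 + 8.13) = 0.31 × 20.596 = 6.3848 mm/d
ETc = Kc × ET₀ = 1.14 × 6.3848 = 7.2787 mm/d
Over 15 days: 7.2787 × 15 = 109.181 mm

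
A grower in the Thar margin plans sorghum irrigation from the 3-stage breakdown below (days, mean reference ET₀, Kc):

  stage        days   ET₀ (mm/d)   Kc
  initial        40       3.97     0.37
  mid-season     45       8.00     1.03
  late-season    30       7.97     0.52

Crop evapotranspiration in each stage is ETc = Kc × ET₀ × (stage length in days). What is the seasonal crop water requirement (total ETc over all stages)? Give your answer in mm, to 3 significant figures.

554 mm

initial: 0.37 × 3.97 × 40 = 58.76 mm
mid-season: 1.03 × 8.00 × 45 = 370.80 mm
late-season: 0.52 × 7.97 × 30 = 124.33 mm
Seasonal total = 553.89 mm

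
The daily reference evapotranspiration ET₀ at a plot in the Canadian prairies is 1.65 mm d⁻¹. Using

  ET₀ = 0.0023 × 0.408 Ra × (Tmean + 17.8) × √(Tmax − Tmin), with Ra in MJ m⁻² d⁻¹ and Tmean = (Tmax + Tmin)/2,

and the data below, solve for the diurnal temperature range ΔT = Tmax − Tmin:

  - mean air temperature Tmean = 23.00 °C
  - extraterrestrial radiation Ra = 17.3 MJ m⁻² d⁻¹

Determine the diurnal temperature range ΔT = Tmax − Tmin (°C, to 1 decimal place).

√ΔT = ET₀ / [0.0023 × 0.408 × Ra × (Tmean+17.8)] = 1.65 / (0.0023 × 7.0584 × 40.80) = 2.4911
ΔT = 2.4911² = 6.206 °C

6.2 °C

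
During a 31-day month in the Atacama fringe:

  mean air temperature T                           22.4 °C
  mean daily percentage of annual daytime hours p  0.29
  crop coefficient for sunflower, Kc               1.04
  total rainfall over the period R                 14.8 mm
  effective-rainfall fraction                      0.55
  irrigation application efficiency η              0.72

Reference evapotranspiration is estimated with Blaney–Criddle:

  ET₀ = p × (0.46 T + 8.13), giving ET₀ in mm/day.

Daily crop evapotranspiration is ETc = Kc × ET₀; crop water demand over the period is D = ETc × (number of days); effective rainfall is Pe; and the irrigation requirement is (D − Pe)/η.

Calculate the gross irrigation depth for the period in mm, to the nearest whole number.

228 mm

ET₀ = 0.29 × (0.46 × 22.4 + 8.13) = 0.29 × 18.434 = 5.3459 mm/d
ETc = Kc × ET₀ = 1.04 × 5.3459 = 5.5597 mm/d
Crop demand D = ETc × 31 d = 5.5597 × 31 = 172.351 mm
Pe = 0.55 × 14.8 = 8.140 mm
D − Pe = 172.351 − 8.140 = 164.211 mm
Gross irrigation = 164.211 / 0.72 = 228.071 mm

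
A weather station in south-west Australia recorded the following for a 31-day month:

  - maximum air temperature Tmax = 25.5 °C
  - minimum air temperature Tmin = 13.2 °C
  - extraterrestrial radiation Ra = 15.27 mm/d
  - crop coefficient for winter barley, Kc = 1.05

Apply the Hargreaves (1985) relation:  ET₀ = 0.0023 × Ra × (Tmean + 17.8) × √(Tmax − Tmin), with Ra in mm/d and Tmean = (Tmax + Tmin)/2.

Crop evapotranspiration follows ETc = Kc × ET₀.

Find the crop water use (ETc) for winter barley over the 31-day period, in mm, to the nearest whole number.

149 mm

Tmean = (25.5 + 13.2)/2 = 19.35 °C
ET₀ = 0.0023 × 15.27 × (19.35 + 17.8) × √12.3 = 0.0023 × 15.27 × 37.15 × 3.5071 = 4.5759 mm/d
ETc = Kc × ET₀ = 1.05 × 4.5759 = 4.8047 mm/d
Over 31 days: 4.8047 × 31 = 148.946 mm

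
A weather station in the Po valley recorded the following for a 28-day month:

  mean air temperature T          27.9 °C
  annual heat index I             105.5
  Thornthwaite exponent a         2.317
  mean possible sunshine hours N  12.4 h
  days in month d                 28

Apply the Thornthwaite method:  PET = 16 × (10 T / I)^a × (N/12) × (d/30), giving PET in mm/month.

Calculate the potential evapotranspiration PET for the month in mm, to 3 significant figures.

10T/I = 10 × 27.9 / 105.5 = 2.6445
(10T/I)^a = 2.6445^2.317 = 9.5185
Uncorrected PET = 16 × 9.5185 = 152.296 mm
Correction = (N/12)(d/30) = (12.4/12)(28/30) = 0.9644
PET = 152.296 × 0.9644 = 146.874 mm/month

147 mm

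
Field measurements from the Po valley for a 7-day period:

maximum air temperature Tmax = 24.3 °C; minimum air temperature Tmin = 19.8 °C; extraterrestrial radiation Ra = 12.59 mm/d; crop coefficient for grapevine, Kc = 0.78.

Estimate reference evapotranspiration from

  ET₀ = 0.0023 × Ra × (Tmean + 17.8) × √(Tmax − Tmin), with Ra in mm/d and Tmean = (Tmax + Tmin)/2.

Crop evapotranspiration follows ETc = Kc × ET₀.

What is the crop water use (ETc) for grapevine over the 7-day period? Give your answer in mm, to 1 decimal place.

13.4 mm

Tmean = (24.3 + 19.8)/2 = 22.05 °C
ET₀ = 0.0023 × 12.59 × (22.05 + 17.8) × √4.5 = 0.0023 × 12.59 × 39.85 × 2.1213 = 2.4478 mm/d
ETc = Kc × ET₀ = 0.78 × 2.4478 = 1.9093 mm/d
Over 7 days: 1.9093 × 7 = 13.365 mm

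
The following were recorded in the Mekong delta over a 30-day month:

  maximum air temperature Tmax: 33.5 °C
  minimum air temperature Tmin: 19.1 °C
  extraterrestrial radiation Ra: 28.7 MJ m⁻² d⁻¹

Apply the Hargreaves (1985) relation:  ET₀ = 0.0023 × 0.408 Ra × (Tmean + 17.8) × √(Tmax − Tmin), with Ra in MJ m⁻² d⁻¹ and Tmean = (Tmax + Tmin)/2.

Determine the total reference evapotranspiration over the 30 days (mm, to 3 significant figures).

135 mm

Tmean = (33.5 + 19.1)/2 = 26.30 °C
0.408 Ra = 0.408 × 28.7 = 11.7096 mm/d equivalent
ET₀ = 0.0023 × 11.7096 × (26.30 + 17.8) × √14.4 = 0.0023 × 11.7096 × 44.10 × 3.7947 = 4.5070 mm/d
Over 30 days: 4.5070 × 30 = 135.210 mm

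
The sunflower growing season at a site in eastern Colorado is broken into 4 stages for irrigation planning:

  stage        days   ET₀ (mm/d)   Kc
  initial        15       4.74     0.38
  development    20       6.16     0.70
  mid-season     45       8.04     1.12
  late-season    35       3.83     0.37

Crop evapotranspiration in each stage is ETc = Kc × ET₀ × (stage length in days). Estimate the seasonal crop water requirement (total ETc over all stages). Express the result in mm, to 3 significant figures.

568 mm

initial: 0.38 × 4.74 × 15 = 27.02 mm
development: 0.70 × 6.16 × 20 = 86.24 mm
mid-season: 1.12 × 8.04 × 45 = 405.22 mm
late-season: 0.37 × 3.83 × 35 = 49.60 mm
Seasonal total = 568.08 mm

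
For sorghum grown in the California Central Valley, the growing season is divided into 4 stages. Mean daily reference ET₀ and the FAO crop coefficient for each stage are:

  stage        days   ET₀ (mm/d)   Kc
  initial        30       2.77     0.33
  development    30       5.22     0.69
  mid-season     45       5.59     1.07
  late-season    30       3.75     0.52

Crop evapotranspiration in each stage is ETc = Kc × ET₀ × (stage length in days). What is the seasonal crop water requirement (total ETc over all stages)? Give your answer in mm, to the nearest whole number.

463 mm

initial: 0.33 × 2.77 × 30 = 27.42 mm
development: 0.69 × 5.22 × 30 = 108.05 mm
mid-season: 1.07 × 5.59 × 45 = 269.16 mm
late-season: 0.52 × 3.75 × 30 = 58.50 mm
Seasonal total = 463.13 mm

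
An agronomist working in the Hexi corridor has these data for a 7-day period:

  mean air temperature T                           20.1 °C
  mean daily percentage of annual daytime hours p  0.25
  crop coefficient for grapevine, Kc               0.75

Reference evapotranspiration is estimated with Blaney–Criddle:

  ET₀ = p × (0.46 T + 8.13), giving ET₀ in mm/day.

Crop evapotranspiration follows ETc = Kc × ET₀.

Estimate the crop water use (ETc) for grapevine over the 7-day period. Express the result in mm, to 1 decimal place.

ET₀ = 0.25 × (0.46 × 20.1 + 8.13) = 0.25 × 17.376 = 4.3440 mm/d
ETc = Kc × ET₀ = 0.75 × 4.3440 = 3.2580 mm/d
Over 7 days: 3.2580 × 7 = 22.806 mm

22.8 mm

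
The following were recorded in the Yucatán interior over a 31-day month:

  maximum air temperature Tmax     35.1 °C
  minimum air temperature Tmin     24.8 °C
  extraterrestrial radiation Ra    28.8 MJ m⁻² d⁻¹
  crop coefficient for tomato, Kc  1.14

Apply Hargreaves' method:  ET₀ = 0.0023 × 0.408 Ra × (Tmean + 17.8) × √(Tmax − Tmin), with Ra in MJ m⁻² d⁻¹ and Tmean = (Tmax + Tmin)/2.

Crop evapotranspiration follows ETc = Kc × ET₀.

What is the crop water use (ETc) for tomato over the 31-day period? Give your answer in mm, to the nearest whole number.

146 mm

Tmean = (35.1 + 24.8)/2 = 29.95 °C
0.408 Ra = 0.408 × 28.8 = 11.7504 mm/d equivalent
ET₀ = 0.0023 × 11.7504 × (29.95 + 17.8) × √10.3 = 0.0023 × 11.7504 × 47.75 × 3.2094 = 4.1417 mm/d
ETc = Kc × ET₀ = 1.14 × 4.1417 = 4.7215 mm/d
Over 31 days: 4.7215 × 31 = 146.367 mm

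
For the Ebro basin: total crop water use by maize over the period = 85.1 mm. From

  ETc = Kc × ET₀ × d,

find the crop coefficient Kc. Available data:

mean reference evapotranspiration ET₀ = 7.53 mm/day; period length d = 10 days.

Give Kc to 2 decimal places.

ETc = Kc × ET₀ × d  ⇒  Kc = ETc / (ET₀ × d)
Kc = 85.1 / (7.53 × 10) = 85.1 / 75.30 = 1.1301

1.13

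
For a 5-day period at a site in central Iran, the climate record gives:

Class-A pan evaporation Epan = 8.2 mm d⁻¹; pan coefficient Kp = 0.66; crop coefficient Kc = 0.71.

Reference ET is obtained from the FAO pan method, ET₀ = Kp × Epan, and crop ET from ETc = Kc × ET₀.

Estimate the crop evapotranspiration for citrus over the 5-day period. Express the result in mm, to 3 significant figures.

19.2 mm

ET₀ = 0.66 × 8.2 = 5.4120 mm/d
ETc = Kc × ET₀ = 0.71 × 5.4120 = 3.8425 mm/d
Over 5 days: 3.8425 × 5 = 19.213 mm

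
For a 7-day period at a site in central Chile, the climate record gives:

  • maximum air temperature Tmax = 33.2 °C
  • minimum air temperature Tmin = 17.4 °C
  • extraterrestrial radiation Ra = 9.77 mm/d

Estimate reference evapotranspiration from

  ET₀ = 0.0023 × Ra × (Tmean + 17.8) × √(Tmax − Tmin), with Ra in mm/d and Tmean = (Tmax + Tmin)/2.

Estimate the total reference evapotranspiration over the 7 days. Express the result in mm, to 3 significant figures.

Tmean = (33.2 + 17.4)/2 = 25.30 °C
ET₀ = 0.0023 × 9.77 × (25.30 + 17.8) × √15.8 = 0.0023 × 9.77 × 43.10 × 3.9749 = 3.8497 mm/d
Over 7 days: 3.8497 × 7 = 26.948 mm

26.9 mm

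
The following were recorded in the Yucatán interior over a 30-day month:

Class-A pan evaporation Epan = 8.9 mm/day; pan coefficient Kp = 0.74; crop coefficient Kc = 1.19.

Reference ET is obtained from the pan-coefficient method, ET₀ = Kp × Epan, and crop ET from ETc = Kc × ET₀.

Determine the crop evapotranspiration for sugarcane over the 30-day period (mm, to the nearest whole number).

235 mm

ET₀ = 0.74 × 8.9 = 6.5860 mm/d
ETc = Kc × ET₀ = 1.19 × 6.5860 = 7.8373 mm/d
Over 30 days: 7.8373 × 30 = 235.119 mm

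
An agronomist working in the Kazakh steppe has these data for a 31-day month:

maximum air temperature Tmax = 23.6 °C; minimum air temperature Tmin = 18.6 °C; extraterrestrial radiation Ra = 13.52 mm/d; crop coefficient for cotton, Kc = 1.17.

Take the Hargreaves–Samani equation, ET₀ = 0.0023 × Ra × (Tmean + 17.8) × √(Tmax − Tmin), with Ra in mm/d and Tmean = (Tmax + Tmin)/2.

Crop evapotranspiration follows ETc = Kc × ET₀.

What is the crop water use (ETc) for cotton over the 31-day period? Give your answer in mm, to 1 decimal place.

98.1 mm

Tmean = (23.6 + 18.6)/2 = 21.10 °C
ET₀ = 0.0023 × 13.52 × (21.10 + 17.8) × √5.0 = 0.0023 × 13.52 × 38.90 × 2.2361 = 2.7049 mm/d
ETc = Kc × ET₀ = 1.17 × 2.7049 = 3.1647 mm/d
Over 31 days: 3.1647 × 31 = 98.106 mm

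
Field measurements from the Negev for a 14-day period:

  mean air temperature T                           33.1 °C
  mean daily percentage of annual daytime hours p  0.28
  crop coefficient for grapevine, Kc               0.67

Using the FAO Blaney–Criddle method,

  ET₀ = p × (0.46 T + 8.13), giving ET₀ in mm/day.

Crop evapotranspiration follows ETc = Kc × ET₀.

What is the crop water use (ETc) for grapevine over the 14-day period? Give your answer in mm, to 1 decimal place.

ET₀ = 0.28 × (0.46 × 33.1 + 8.13) = 0.28 × 23.356 = 6.5397 mm/d
ETc = Kc × ET₀ = 0.67 × 6.5397 = 4.3816 mm/d
Over 14 days: 4.3816 × 14 = 61.342 mm

61.3 mm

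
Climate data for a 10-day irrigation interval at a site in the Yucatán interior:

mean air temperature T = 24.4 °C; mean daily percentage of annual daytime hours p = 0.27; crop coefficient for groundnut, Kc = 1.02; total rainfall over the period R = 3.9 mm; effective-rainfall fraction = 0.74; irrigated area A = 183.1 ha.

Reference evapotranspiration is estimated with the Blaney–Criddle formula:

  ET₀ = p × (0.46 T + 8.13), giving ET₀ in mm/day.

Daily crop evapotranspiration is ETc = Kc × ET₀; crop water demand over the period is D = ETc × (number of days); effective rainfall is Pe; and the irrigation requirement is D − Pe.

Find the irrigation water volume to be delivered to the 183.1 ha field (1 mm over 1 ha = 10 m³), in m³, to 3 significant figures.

92300 m³

ET₀ = 0.27 × (0.46 × 24.4 + 8.13) = 0.27 × 19.354 = 5.2256 mm/d
ETc = Kc × ET₀ = 1.02 × 5.2256 = 5.3301 mm/d
Crop demand D = ETc × 10 d = 5.3301 × 10 = 53.301 mm
Pe = 0.74 × 3.9 = 2.886 mm
D − Pe = 53.301 − 2.886 = 50.415 mm
Volume = 50.415 mm × 183.1 ha × 10 = 92309.9 m³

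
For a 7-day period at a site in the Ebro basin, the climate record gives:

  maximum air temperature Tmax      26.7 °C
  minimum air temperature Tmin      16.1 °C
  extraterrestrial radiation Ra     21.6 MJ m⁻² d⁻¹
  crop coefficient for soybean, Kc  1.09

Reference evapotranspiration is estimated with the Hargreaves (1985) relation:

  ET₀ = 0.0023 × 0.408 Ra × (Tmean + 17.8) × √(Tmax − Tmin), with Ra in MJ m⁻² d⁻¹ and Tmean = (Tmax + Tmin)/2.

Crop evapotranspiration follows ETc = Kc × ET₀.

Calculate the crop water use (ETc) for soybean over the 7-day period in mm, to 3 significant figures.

19.7 mm

Tmean = (26.7 + 16.1)/2 = 21.40 °C
0.408 Ra = 0.408 × 21.6 = 8.8128 mm/d equivalent
ET₀ = 0.0023 × 8.8128 × (21.40 + 17.8) × √10.6 = 0.0023 × 8.8128 × 39.20 × 3.2558 = 2.5869 mm/d
ETc = Kc × ET₀ = 1.09 × 2.5869 = 2.8197 mm/d
Over 7 days: 2.8197 × 7 = 19.738 mm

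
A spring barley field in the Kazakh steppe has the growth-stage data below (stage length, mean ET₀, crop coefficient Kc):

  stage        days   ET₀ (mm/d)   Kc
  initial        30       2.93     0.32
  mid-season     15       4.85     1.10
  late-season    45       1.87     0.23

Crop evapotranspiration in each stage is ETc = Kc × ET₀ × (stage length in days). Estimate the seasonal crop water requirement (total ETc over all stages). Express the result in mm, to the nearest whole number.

128 mm

initial: 0.32 × 2.93 × 30 = 28.13 mm
mid-season: 1.10 × 4.85 × 15 = 80.03 mm
late-season: 0.23 × 1.87 × 45 = 19.35 mm
Seasonal total = 127.51 mm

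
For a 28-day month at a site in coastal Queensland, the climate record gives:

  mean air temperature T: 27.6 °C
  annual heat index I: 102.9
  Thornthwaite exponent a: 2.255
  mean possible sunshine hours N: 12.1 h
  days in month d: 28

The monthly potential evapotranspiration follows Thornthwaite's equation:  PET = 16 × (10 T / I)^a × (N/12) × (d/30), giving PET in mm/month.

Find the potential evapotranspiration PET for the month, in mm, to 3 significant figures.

10T/I = 10 × 27.6 / 102.9 = 2.6822
(10T/I)^a = 2.6822^2.255 = 9.2523
Uncorrected PET = 16 × 9.2523 = 148.037 mm
Correction = (N/12)(d/30) = (12.1/12)(28/30) = 0.9411
PET = 148.037 × 0.9411 = 139.318 mm/month

139 mm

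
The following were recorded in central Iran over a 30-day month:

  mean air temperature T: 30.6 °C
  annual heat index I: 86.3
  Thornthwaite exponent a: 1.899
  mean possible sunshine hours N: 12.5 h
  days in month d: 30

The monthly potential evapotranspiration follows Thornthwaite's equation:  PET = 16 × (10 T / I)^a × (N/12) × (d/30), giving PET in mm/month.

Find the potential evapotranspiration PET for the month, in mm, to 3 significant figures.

10T/I = 10 × 30.6 / 86.3 = 3.5458
(10T/I)^a = 3.5458^1.899 = 11.0639
Uncorrected PET = 16 × 11.0639 = 177.022 mm
Correction = (N/12)(d/30) = (12.5/12)(30/30) = 1.0417
PET = 177.022 × 1.0417 = 184.404 mm/month

184 mm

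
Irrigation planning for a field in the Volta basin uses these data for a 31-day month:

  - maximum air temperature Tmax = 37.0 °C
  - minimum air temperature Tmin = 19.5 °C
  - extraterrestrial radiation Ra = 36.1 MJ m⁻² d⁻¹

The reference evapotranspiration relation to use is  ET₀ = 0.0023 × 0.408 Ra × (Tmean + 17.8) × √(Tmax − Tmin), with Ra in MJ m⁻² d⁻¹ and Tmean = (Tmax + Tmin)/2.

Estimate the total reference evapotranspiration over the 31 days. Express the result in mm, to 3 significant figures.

Tmean = (37.0 + 19.5)/2 = 28.25 °C
0.408 Ra = 0.408 × 36.1 = 14.7288 mm/d equivalent
ET₀ = 0.0023 × 14.7288 × (28.25 + 17.8) × √17.5 = 0.0023 × 14.7288 × 46.05 × 4.1833 = 6.5260 mm/d
Over 31 days: 6.5260 × 31 = 202.306 mm

202 mm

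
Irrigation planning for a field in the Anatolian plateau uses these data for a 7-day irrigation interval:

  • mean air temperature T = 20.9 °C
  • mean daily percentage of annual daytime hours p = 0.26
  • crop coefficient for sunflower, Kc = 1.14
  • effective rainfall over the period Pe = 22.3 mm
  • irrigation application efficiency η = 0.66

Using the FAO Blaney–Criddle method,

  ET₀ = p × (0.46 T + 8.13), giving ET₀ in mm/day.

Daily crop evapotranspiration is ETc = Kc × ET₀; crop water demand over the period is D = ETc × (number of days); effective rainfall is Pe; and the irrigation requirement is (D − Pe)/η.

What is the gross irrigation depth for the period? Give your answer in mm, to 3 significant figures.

ET₀ = 0.26 × (0.46 × 20.9 + 8.13) = 0.26 × 17.744 = 4.6134 mm/d
ETc = Kc × ET₀ = 1.14 × 4.6134 = 5.2593 mm/d
Crop demand D = ETc × 7 d = 5.2593 × 7 = 36.815 mm
D − Pe = 36.815 − 22.3 = 14.515 mm
Gross irrigation = 14.515 / 0.66 = 21.992 mm

22.0 mm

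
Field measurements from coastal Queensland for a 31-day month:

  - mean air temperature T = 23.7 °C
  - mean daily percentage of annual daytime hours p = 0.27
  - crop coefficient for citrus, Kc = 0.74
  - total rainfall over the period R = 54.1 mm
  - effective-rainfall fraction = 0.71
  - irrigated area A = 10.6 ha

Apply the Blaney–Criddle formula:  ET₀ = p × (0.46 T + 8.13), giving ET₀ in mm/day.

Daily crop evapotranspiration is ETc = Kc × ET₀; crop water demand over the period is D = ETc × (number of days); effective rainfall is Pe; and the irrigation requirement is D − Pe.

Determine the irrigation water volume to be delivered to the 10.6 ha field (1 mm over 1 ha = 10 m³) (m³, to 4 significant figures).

ET₀ = 0.27 × (0.46 × 23.7 + 8.13) = 0.27 × 19.032 = 5.1386 mm/d
ETc = Kc × ET₀ = 0.74 × 5.1386 = 3.8026 mm/d
Crop demand D = ETc × 31 d = 3.8026 × 31 = 117.881 mm
Pe = 0.71 × 54.1 = 38.411 mm
D − Pe = 117.881 − 38.411 = 79.470 mm
Volume = 79.470 mm × 10.6 ha × 10 = 8423.8 m³

8424 m³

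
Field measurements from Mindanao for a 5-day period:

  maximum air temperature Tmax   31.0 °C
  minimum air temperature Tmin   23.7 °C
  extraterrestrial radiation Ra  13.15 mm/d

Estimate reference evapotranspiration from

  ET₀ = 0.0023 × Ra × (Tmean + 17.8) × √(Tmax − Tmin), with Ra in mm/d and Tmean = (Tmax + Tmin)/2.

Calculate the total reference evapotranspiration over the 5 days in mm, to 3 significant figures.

18.4 mm

Tmean = (31.0 + 23.7)/2 = 27.35 °C
ET₀ = 0.0023 × 13.15 × (27.35 + 17.8) × √7.3 = 0.0023 × 13.15 × 45.15 × 2.7019 = 3.6896 mm/d
Over 5 days: 3.6896 × 5 = 18.448 mm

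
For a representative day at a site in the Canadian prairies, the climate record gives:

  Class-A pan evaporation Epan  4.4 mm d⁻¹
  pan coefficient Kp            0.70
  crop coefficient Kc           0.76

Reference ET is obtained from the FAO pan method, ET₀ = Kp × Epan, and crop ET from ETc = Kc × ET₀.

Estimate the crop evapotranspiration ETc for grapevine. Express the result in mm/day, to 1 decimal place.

ET₀ = 0.70 × 4.4 = 3.0800 mm/d
ETc = Kc × ET₀ = 0.76 × 3.0800 = 2.3408 mm/d

2.3 mm/day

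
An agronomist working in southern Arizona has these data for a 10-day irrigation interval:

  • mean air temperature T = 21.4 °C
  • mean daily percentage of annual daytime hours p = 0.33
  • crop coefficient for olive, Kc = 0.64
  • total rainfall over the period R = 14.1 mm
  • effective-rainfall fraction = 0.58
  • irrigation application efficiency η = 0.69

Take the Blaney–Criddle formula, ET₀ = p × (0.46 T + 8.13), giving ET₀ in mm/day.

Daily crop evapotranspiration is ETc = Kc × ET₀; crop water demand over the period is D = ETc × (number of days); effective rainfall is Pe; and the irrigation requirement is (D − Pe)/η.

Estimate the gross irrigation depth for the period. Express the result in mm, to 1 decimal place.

43.2 mm

ET₀ = 0.33 × (0.46 × 21.4 + 8.13) = 0.33 × 17.974 = 5.9314 mm/d
ETc = Kc × ET₀ = 0.64 × 5.9314 = 3.7961 mm/d
Crop demand D = ETc × 10 d = 3.7961 × 10 = 37.961 mm
Pe = 0.58 × 14.1 = 8.178 mm
D − Pe = 37.961 − 8.178 = 29.783 mm
Gross irrigation = 29.783 / 0.69 = 43.164 mm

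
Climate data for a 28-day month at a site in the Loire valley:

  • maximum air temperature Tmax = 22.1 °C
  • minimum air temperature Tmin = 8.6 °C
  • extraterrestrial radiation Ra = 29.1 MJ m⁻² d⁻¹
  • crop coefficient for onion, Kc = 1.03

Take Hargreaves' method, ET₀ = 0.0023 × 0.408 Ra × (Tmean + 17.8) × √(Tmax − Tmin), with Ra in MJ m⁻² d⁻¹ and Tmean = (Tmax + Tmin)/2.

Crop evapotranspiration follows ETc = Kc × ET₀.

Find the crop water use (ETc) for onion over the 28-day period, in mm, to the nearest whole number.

Tmean = (22.1 + 8.6)/2 = 15.35 °C
0.408 Ra = 0.408 × 29.1 = 11.8728 mm/d equivalent
ET₀ = 0.0023 × 11.8728 × (15.35 + 17.8) × √13.5 = 0.0023 × 11.8728 × 33.15 × 3.6742 = 3.3260 mm/d
ETc = Kc × ET₀ = 1.03 × 3.3260 = 3.4258 mm/d
Over 28 days: 3.4258 × 28 = 95.922 mm

96 mm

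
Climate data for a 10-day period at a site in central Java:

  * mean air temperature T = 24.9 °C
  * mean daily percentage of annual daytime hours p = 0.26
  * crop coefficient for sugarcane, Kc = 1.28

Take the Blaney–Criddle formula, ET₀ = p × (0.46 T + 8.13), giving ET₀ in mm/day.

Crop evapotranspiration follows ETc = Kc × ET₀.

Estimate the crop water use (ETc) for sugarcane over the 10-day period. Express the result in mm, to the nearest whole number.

ET₀ = 0.26 × (0.46 × 24.9 + 8.13) = 0.26 × 19.584 = 5.0918 mm/d
ETc = Kc × ET₀ = 1.28 × 5.0918 = 6.5175 mm/d
Over 10 days: 6.5175 × 10 = 65.175 mm

65 mm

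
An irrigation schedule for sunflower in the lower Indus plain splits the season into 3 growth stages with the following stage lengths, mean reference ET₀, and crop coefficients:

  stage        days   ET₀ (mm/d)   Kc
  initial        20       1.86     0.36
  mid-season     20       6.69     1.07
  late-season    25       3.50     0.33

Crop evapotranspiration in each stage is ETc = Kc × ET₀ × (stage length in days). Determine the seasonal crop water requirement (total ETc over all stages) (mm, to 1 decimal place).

initial: 0.36 × 1.86 × 20 = 13.39 mm
mid-season: 1.07 × 6.69 × 20 = 143.17 mm
late-season: 0.33 × 3.50 × 25 = 28.88 mm
Seasonal total = 185.44 mm

185.4 mm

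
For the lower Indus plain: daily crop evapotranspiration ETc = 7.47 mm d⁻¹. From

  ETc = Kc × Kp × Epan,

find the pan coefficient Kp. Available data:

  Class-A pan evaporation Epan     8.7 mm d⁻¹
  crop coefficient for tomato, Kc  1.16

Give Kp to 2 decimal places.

ETc = Kc × Kp × Epan  ⇒  Kp = ETc / (Kc × Epan)
Kp = 7.47 / (1.16 × 8.7) = 7.47 / 10.092 = 0.7402

0.74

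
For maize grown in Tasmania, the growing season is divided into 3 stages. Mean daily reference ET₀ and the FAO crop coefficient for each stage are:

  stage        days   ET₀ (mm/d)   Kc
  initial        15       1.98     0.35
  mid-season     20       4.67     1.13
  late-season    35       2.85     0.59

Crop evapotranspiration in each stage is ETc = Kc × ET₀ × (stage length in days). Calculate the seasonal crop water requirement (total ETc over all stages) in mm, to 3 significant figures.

initial: 0.35 × 1.98 × 15 = 10.40 mm
mid-season: 1.13 × 4.67 × 20 = 105.54 mm
late-season: 0.59 × 2.85 × 35 = 58.85 mm
Seasonal total = 174.79 mm

175 mm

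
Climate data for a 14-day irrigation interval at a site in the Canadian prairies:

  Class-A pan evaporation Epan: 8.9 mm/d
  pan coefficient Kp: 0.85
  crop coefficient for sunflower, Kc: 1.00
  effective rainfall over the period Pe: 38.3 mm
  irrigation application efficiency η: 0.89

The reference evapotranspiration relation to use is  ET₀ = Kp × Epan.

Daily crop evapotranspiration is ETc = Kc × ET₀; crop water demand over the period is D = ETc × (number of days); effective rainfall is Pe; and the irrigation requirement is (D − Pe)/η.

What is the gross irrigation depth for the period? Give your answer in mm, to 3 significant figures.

ET₀ = 0.85 × 8.9 = 7.5650 mm/d
ETc = Kc × ET₀ = 1.00 × 7.5650 = 7.5650 mm/d
Crop demand D = ETc × 14 d = 7.5650 × 14 = 105.910 mm
D − Pe = 105.910 − 38.3 = 67.610 mm
Gross irrigation = 67.610 / 0.89 = 75.966 mm

76.0 mm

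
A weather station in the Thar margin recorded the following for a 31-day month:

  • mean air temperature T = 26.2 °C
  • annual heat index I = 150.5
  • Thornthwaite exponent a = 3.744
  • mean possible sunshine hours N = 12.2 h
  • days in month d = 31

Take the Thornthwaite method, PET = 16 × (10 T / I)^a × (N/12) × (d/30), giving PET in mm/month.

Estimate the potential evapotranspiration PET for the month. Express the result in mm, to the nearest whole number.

134 mm

10T/I = 10 × 26.2 / 150.5 = 1.7409
(10T/I)^a = 1.7409^3.744 = 7.9700
Uncorrected PET = 16 × 7.9700 = 127.520 mm
Correction = (N/12)(d/30) = (12.2/12)(31/30) = 1.0506
PET = 127.520 × 1.0506 = 133.973 mm/month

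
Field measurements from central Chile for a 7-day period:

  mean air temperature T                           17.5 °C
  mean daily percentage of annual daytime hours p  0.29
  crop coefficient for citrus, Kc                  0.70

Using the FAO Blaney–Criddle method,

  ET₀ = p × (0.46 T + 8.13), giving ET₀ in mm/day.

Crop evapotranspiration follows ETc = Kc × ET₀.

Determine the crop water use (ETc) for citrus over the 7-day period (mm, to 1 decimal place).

23.0 mm

ET₀ = 0.29 × (0.46 × 17.5 + 8.13) = 0.29 × 16.180 = 4.6922 mm/d
ETc = Kc × ET₀ = 0.70 × 4.6922 = 3.2845 mm/d
Over 7 days: 3.2845 × 7 = 22.992 mm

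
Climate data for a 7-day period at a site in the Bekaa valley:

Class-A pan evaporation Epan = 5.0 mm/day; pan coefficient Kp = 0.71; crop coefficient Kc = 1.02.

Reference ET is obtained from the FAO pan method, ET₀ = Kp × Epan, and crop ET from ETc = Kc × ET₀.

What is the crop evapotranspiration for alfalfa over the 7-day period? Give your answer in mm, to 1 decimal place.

25.3 mm

ET₀ = 0.71 × 5.0 = 3.5500 mm/d
ETc = Kc × ET₀ = 1.02 × 3.5500 = 3.6210 mm/d
Over 7 days: 3.6210 × 7 = 25.347 mm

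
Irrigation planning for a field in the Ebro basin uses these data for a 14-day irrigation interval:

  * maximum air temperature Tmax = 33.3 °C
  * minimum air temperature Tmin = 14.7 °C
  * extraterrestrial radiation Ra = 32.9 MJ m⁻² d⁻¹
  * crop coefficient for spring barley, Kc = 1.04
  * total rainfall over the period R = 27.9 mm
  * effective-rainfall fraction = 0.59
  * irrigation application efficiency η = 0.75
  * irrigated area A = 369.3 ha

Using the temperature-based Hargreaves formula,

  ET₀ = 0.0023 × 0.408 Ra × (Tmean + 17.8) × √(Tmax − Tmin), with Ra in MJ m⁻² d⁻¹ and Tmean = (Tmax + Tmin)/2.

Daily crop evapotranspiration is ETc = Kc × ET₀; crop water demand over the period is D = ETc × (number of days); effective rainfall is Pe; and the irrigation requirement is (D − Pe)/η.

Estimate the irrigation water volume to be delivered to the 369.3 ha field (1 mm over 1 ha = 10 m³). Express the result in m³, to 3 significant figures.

Tmean = (33.3 + 14.7)/2 = 24.00 °C
0.408 Ra = 0.408 × 32.9 = 13.4232 mm/d equivalent
ET₀ = 0.0023 × 13.4232 × (24.00 + 17.8) × √18.6 = 0.0023 × 13.4232 × 41.80 × 4.3128 = 5.5657 mm/d
ETc = Kc × ET₀ = 1.04 × 5.5657 = 5.7883 mm/d
Crop demand D = ETc × 14 d = 5.7883 × 14 = 81.036 mm
Pe = 0.59 × 27.9 = 16.461 mm
D − Pe = 81.036 − 16.461 = 64.575 mm
Gross irrigation = 64.575 / 0.75 = 86.100 mm
Volume = 86.100 mm × 369.3 ha × 10 = 317967.3 m³

318000 m³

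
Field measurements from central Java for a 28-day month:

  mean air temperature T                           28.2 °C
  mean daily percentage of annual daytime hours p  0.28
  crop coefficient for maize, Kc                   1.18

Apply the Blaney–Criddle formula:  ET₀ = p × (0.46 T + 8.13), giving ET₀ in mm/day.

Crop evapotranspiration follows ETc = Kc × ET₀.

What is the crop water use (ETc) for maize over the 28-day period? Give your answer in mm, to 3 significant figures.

195 mm

ET₀ = 0.28 × (0.46 × 28.2 + 8.13) = 0.28 × 21.102 = 5.9086 mm/d
ETc = Kc × ET₀ = 1.18 × 5.9086 = 6.9721 mm/d
Over 28 days: 6.9721 × 28 = 195.219 mm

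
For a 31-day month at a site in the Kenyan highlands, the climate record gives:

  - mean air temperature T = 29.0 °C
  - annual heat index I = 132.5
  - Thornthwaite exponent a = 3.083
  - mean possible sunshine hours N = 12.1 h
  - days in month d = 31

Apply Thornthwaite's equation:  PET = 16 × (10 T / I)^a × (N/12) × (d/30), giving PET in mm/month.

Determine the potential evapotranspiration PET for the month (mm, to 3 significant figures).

10T/I = 10 × 29.0 / 132.5 = 2.1887
(10T/I)^a = 2.1887^3.083 = 11.1891
Uncorrected PET = 16 × 11.1891 = 179.026 mm
Correction = (N/12)(d/30) = (12.1/12)(31/30) = 1.0419
PET = 179.026 × 1.0419 = 186.527 mm/month

187 mm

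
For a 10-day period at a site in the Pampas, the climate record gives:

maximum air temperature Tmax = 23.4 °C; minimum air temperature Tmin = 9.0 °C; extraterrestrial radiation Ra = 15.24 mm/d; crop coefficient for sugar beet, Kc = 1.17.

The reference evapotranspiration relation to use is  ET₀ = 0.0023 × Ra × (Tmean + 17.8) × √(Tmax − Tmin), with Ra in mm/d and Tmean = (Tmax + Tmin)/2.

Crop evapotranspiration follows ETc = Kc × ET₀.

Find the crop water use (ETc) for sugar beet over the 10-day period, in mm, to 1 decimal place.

Tmean = (23.4 + 9.0)/2 = 16.20 °C
ET₀ = 0.0023 × 15.24 × (16.20 + 17.8) × √14.4 = 0.0023 × 15.24 × 34.00 × 3.7947 = 4.5224 mm/d
ETc = Kc × ET₀ = 1.17 × 4.5224 = 5.2912 mm/d
Over 10 days: 5.2912 × 10 = 52.912 mm

52.9 mm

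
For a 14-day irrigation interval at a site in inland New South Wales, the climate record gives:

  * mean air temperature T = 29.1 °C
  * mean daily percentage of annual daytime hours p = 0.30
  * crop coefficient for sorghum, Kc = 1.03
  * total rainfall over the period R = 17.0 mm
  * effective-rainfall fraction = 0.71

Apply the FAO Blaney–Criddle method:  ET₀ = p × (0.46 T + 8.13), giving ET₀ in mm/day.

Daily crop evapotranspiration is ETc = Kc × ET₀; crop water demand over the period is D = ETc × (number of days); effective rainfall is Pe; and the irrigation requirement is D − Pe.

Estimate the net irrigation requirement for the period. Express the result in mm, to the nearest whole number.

81 mm

ET₀ = 0.30 × (0.46 × 29.1 + 8.13) = 0.30 × 21.516 = 6.4548 mm/d
ETc = Kc × ET₀ = 1.03 × 6.4548 = 6.6484 mm/d
Crop demand D = ETc × 14 d = 6.6484 × 14 = 93.078 mm
Pe = 0.71 × 17.0 = 12.070 mm
D − Pe = 93.078 − 12.070 = 81.008 mm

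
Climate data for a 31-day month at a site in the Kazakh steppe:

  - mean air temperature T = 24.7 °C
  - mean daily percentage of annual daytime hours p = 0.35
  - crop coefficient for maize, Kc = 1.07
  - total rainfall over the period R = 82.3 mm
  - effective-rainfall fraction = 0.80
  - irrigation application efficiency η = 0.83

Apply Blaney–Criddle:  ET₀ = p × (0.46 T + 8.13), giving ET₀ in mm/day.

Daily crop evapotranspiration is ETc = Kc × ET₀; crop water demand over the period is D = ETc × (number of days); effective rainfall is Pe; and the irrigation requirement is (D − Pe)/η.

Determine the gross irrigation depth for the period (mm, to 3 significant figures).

ET₀ = 0.35 × (0.46 × 24.7 + 8.13) = 0.35 × 19.492 = 6.8222 mm/d
ETc = Kc × ET₀ = 1.07 × 6.8222 = 7.2998 mm/d
Crop demand D = ETc × 31 d = 7.2998 × 31 = 226.294 mm
Pe = 0.80 × 82.3 = 65.840 mm
D − Pe = 226.294 − 65.840 = 160.454 mm
Gross irrigation = 160.454 / 0.83 = 193.318 mm

193 mm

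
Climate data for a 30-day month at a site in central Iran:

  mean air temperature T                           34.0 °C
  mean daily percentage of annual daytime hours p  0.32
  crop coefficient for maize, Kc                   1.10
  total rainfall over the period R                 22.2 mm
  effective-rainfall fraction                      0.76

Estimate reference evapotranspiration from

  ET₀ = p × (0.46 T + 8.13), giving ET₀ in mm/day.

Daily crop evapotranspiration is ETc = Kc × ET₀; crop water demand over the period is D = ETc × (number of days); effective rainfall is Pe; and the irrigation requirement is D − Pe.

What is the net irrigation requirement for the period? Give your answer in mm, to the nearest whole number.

ET₀ = 0.32 × (0.46 × 34.0 + 8.13) = 0.32 × 23.770 = 7.6064 mm/d
ETc = Kc × ET₀ = 1.10 × 7.6064 = 8.3670 mm/d
Crop demand D = ETc × 30 d = 8.3670 × 30 = 251.010 mm
Pe = 0.76 × 22.2 = 16.872 mm
D − Pe = 251.010 − 16.872 = 234.138 mm

234 mm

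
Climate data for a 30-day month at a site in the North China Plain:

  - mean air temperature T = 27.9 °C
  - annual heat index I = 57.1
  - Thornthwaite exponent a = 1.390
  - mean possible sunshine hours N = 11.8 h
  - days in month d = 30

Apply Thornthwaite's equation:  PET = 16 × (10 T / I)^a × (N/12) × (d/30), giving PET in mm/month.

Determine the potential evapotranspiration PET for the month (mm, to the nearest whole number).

143 mm

10T/I = 10 × 27.9 / 57.1 = 4.8862
(10T/I)^a = 4.8862^1.390 = 9.0713
Uncorrected PET = 16 × 9.0713 = 145.141 mm
Correction = (N/12)(d/30) = (11.8/12)(30/30) = 0.9833
PET = 145.141 × 0.9833 = 142.717 mm/month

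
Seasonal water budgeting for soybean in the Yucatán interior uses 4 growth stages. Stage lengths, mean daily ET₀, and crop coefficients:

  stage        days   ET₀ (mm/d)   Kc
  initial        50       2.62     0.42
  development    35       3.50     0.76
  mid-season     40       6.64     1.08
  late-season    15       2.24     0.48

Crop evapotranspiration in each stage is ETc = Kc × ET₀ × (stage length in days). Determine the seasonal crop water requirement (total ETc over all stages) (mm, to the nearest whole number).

initial: 0.42 × 2.62 × 50 = 55.02 mm
development: 0.76 × 3.50 × 35 = 93.10 mm
mid-season: 1.08 × 6.64 × 40 = 286.85 mm
late-season: 0.48 × 2.24 × 15 = 16.13 mm
Seasonal total = 451.10 mm

451 mm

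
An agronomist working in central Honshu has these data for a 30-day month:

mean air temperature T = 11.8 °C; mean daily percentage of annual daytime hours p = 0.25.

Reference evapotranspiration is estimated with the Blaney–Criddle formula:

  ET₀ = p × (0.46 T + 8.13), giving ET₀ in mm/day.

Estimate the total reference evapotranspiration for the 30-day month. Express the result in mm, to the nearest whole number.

ET₀ = 0.25 × (0.46 × 11.8 + 8.13) = 0.25 × 13.558 = 3.3895 mm/d
Monthly total = 3.3895 × 30 = 101.685 mm

102 mm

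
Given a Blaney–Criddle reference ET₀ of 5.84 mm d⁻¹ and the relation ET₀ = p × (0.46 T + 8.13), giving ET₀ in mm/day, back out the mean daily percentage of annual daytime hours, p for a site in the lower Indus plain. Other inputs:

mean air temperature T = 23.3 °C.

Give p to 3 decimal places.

p = ET₀ / (0.46 T + 8.13) = 5.84 / (0.46 × 23.3 + 8.13) = 5.84 / 18.848 = 0.3098

0.310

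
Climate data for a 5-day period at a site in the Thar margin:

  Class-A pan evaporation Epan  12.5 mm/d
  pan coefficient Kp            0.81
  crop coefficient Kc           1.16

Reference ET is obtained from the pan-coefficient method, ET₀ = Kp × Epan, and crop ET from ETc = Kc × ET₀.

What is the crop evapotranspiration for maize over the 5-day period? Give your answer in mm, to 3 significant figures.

ET₀ = 0.81 × 12.5 = 10.1250 mm/d
ETc = Kc × ET₀ = 1.16 × 10.1250 = 11.7450 mm/d
Over 5 days: 11.7450 × 5 = 58.725 mm

58.7 mm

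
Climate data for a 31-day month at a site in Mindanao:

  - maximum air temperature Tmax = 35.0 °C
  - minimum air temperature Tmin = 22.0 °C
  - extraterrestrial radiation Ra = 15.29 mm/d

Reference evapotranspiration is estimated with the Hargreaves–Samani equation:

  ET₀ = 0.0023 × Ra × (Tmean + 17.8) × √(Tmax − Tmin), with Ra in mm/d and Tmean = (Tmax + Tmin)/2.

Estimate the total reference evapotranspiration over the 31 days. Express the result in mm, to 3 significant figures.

182 mm

Tmean = (35.0 + 22.0)/2 = 28.50 °C
ET₀ = 0.0023 × 15.29 × (28.50 + 17.8) × √13.0 = 0.0023 × 15.29 × 46.30 × 3.6056 = 5.8708 mm/d
Over 31 days: 5.8708 × 31 = 181.995 mm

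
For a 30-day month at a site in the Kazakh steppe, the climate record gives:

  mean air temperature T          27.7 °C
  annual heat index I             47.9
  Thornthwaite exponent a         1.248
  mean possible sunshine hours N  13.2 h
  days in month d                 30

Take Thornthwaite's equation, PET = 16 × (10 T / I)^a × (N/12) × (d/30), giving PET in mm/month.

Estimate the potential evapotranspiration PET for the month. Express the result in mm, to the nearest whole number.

157 mm

10T/I = 10 × 27.7 / 47.9 = 5.7829
(10T/I)^a = 5.7829^1.248 = 8.9363
Uncorrected PET = 16 × 8.9363 = 142.981 mm
Correction = (N/12)(d/30) = (13.2/12)(30/30) = 1.1000
PET = 142.981 × 1.1000 = 157.279 mm/month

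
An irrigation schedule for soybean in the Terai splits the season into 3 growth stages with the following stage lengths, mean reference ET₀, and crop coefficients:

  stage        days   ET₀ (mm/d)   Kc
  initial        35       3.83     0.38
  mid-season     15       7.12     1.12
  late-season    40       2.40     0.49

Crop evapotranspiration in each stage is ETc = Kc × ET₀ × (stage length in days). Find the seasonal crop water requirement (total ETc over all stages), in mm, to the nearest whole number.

218 mm

initial: 0.38 × 3.83 × 35 = 50.94 mm
mid-season: 1.12 × 7.12 × 15 = 119.62 mm
late-season: 0.49 × 2.40 × 40 = 47.04 mm
Seasonal total = 217.60 mm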